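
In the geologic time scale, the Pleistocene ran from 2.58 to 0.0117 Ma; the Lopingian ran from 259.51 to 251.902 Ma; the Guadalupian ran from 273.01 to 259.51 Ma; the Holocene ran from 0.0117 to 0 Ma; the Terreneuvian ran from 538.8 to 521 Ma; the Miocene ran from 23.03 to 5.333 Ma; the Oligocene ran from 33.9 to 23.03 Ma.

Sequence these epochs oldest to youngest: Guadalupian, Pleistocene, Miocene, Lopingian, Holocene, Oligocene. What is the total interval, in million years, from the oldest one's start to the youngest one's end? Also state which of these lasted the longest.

Guadalupian → Lopingian → Oligocene → Miocene → Pleistocene → Holocene; total span 273.01 Myr; longest is Miocene

From the excerpt: Guadalupian 273.01–259.51; Pleistocene 2.58–0.0117; Miocene 23.03–5.333; Lopingian 259.51–251.902; Holocene 0.0117–0; Oligocene 33.9–23.03 (Ma).
Larger Ma is earlier, so the oldest is Guadalupian and the youngest is Holocene; oldest to youngest: Guadalupian, Lopingian, Oligocene, Miocene, Pleistocene, Holocene.
Oldest start 273.01 minus youngest end 0 gives 273.01 Myr overall.
Individual lengths (start − end): Guadalupian 13.5; Pleistocene 2.5683; Holocene 0.0117; Oligocene 10.87; Miocene 17.697; Lopingian 7.608. The largest is Miocene at 17.697 Myr.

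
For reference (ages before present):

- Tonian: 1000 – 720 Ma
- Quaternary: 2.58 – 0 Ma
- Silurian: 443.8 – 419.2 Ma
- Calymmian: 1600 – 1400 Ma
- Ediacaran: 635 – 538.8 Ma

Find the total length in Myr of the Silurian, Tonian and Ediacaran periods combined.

Each duration: Silurian = 24.6; Tonian = 280; Ediacaran = 96.2.
Sum: 24.6 + 280 + 96.2 = 400.8 Myr.

400.8 million years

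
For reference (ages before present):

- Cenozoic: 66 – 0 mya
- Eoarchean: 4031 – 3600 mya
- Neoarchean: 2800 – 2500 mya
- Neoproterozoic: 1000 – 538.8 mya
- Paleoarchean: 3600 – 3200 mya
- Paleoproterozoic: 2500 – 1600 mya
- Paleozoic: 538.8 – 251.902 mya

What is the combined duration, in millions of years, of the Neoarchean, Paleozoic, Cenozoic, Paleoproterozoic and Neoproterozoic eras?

2014.098 million years

Duration is start − end for each: (2800 − 2500) + (538.8 − 251.902) + (66 − 0) + (2500 − 1600) + (1000 − 538.8).
That is 300 + 286.898 + 66 + 900 + 461.2, which totals 2014.098 million years.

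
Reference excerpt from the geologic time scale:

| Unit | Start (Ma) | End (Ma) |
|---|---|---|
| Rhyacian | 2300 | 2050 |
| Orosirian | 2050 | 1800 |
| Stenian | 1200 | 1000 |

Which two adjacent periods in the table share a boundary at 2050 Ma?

Rhyacian and Orosirian

The Rhyacian ends at 2050 Ma and the Orosirian begins at 2050 Ma, so they share that boundary.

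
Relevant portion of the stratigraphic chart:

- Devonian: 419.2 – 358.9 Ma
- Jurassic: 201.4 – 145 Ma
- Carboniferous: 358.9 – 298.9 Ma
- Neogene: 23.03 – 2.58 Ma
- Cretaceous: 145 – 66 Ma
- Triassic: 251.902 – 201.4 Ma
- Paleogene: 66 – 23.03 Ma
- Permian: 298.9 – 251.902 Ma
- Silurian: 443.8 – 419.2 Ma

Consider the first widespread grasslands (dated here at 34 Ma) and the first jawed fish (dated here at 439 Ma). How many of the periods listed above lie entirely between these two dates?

6

The older date is 439 Ma and the younger is 34 Ma.
Periods with start < 439 and end > 34 Ma: Devonian (419.2–358.9), Carboniferous (358.9–298.9), Permian (298.9–251.902), Triassic (251.902–201.4), Jurassic (201.4–145), Cretaceous (145–66).
That is 6 complete periods.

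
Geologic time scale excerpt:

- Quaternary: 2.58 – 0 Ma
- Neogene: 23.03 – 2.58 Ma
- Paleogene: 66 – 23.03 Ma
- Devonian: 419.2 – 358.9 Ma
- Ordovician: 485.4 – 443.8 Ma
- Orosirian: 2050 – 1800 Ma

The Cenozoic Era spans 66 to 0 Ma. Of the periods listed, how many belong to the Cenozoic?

3

Periods inside 66–0 Ma: Paleogene, Neogene, Quaternary — 3 in total.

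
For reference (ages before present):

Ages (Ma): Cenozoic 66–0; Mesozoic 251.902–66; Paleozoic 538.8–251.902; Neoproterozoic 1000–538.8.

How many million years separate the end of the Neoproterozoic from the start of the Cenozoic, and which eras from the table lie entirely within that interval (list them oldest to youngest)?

472.8 million years; Paleozoic, Mesozoic

End of Neoproterozoic = 538.8 Ma; start of Cenozoic = 66 Ma.
Gap = 538.8 − 66 = 472.8 Myr.
Eras wholly inside 538.8–66 Ma: Paleozoic (538.8–251.902), Mesozoic (251.902–66).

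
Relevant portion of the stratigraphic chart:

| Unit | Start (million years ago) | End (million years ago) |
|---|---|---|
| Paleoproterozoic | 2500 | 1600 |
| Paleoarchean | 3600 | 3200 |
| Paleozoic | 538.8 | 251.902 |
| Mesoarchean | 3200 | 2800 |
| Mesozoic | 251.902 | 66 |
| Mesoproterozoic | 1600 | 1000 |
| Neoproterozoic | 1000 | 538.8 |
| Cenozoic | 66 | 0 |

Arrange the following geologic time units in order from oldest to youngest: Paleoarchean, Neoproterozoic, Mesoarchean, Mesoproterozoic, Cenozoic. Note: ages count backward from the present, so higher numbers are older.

Read off each span (Ma): Paleoarchean 3600–3200; Neoproterozoic 1000–538.8; Mesoarchean 3200–2800; Mesoproterozoic 1600–1000; Cenozoic 66–0.
Larger Ma is older, so oldest→youngest is Paleoarchean, Mesoarchean, Mesoproterozoic, Neoproterozoic, Cenozoic.

Paleoarchean, Mesoarchean, Mesoproterozoic, Neoproterozoic, Cenozoic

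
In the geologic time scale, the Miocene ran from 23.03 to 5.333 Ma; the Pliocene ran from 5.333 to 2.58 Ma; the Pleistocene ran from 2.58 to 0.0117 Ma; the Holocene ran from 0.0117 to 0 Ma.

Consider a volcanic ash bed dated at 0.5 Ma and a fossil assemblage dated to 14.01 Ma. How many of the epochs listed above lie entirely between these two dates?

The older date is 14.01 Ma and the younger is 0.5 Ma.
Epochs with start < 14.01 and end > 0.5 Ma: Pliocene (5.333–2.58).
That is 1 complete epoch.

1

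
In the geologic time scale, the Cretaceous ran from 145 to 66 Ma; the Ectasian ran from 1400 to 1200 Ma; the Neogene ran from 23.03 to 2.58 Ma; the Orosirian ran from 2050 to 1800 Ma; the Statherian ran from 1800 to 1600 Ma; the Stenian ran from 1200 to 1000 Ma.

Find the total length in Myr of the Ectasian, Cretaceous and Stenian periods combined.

Duration is start − end for each: (1400 − 1200) + (145 − 66) + (1200 − 1000).
That is 200 + 79 + 200, which totals 479 million years.

479 million years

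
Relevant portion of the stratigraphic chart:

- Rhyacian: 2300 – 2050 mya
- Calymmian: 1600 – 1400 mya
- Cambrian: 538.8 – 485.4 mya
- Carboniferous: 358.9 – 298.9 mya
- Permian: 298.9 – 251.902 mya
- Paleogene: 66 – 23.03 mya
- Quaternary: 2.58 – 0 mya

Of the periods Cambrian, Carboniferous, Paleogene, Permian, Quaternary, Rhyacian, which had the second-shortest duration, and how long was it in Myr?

Paleogene, 42.97 million years

Durations: Cambrian 53.4; Carboniferous 60; Paleogene 42.97; Permian 46.998; Quaternary 2.58; Rhyacian 250 Myr.
Sorted shortest-first: Quaternary (2.58), Paleogene (42.97), Permian (46.998), Cambrian (53.4), Carboniferous (60), Rhyacian (250).
The second shortest is Paleogene at 42.97 Myr.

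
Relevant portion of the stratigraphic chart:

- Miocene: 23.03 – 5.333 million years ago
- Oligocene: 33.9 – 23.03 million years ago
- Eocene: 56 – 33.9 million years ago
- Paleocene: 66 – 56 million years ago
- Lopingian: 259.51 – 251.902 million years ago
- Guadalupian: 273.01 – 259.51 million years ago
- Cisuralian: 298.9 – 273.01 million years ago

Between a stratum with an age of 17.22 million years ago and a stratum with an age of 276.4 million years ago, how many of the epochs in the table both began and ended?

5

The older date is 276.4 Ma and the younger is 17.22 Ma.
Epochs with start < 276.4 and end > 17.22 Ma: Guadalupian (273.01–259.51), Lopingian (259.51–251.902), Paleocene (66–56), Eocene (56–33.9), Oligocene (33.9–23.03).
That is 5 complete epochs.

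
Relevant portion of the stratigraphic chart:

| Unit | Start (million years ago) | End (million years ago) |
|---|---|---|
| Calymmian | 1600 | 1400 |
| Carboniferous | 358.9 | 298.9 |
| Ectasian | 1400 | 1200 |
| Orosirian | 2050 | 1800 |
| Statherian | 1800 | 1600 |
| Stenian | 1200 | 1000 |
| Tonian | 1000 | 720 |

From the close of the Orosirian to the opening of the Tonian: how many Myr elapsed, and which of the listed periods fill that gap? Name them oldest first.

800 million years; Statherian, Calymmian, Ectasian, Stenian

End of Orosirian = 1800 Ma; start of Tonian = 1000 Ma.
Gap = 1800 − 1000 = 800 Myr.
Periods wholly inside 1800–1000 Ma: Statherian (1800–1600), Calymmian (1600–1400), Ectasian (1400–1200), Stenian (1200–1000).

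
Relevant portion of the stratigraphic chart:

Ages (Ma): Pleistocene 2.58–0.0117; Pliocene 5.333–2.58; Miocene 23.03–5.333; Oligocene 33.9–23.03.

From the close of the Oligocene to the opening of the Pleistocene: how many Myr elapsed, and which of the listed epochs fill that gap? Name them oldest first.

20.45 million years; Miocene, Pliocene

End of Oligocene = 23.03 Ma; start of Pleistocene = 2.58 Ma.
Gap = 23.03 − 2.58 = 20.45 Myr.
Epochs wholly inside 23.03–2.58 Ma: Miocene (23.03–5.333), Pliocene (5.333–2.58).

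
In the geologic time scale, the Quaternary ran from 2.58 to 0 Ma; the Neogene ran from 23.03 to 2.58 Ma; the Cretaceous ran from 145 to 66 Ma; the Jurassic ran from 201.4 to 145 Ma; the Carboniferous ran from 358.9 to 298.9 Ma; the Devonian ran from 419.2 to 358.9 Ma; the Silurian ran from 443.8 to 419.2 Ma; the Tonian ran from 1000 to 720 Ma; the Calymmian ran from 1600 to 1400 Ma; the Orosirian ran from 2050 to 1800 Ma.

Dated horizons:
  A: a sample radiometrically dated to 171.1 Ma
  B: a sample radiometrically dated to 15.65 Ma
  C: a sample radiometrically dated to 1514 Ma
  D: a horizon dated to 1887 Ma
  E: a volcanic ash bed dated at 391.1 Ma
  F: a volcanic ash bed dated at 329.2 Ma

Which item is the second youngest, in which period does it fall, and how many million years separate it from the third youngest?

A, in the Jurassic; 158.1 million years to F

Sorted youngest-first by Ma: B (15.65), A (171.1), F (329.2), E (391.1), C (1514), D (1887).
The second youngest is A at 171.1 Ma, which lies in 201.4–145 Ma: the Jurassic.
The third youngest is F at 329.2 Ma; separation = |171.1 − 329.2| = 158.1 Myr.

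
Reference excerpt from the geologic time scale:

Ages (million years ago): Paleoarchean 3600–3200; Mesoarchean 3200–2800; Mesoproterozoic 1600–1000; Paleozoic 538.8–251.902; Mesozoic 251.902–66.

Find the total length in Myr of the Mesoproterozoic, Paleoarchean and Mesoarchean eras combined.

Duration is start − end for each: (1600 − 1000) + (3600 − 3200) + (3200 − 2800).
That is 600 + 400 + 400, which totals 1400 million years.

1400 million years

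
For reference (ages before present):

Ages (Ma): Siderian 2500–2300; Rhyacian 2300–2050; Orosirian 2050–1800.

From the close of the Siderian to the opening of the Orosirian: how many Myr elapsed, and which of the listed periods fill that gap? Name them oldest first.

250 million years; Rhyacian

End of Siderian = 2300 Ma; start of Orosirian = 2050 Ma.
Gap = 2300 − 2050 = 250 Myr.
Periods wholly inside 2300–2050 Ma: Rhyacian (2300–2050).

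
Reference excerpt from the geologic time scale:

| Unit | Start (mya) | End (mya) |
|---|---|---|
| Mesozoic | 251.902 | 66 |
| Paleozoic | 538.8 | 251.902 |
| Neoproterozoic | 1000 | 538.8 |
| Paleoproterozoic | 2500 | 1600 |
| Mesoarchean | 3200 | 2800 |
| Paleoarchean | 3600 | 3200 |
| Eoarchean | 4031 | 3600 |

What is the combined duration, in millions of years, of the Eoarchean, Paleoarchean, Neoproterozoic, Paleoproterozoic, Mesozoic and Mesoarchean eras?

2778.102 million years

Duration is start − end for each: (4031 − 3600) + (3600 − 3200) + (1000 − 538.8) + (2500 − 1600) + (251.902 − 66) + (3200 − 2800).
That is 431 + 400 + 461.2 + 900 + 185.902 + 400, which totals 2778.102 million years.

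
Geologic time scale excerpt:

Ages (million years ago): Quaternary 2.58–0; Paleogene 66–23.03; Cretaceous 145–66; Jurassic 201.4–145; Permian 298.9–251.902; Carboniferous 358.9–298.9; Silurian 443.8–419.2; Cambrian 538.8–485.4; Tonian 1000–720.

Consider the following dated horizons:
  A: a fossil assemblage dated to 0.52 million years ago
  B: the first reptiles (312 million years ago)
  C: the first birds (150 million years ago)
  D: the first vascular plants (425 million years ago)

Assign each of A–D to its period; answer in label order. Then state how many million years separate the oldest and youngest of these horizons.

Match each age against the start–end ranges in the excerpt: A = 0.52 Ma → Quaternary (2.58–0); B = 312 Ma → Carboniferous (358.9–298.9); C = 150 Ma → Jurassic (201.4–145); D = 425 Ma → Silurian (443.8–419.2).
The largest age is 425 Ma and the smallest is 0.52 Ma; their difference is 424.48 Myr.

A — Quaternary; B — Carboniferous; C — Jurassic; D — Silurian; span 424.48 million years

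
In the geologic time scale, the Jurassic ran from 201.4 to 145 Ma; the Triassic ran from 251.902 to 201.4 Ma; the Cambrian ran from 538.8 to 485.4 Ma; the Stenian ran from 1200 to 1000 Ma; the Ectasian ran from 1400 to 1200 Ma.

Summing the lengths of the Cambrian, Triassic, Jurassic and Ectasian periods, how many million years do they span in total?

360.302 million years

Duration is start − end for each: (538.8 − 485.4) + (251.902 − 201.4) + (201.4 − 145) + (1400 − 1200).
That is 53.4 + 50.502 + 56.4 + 200, which totals 360.302 million years.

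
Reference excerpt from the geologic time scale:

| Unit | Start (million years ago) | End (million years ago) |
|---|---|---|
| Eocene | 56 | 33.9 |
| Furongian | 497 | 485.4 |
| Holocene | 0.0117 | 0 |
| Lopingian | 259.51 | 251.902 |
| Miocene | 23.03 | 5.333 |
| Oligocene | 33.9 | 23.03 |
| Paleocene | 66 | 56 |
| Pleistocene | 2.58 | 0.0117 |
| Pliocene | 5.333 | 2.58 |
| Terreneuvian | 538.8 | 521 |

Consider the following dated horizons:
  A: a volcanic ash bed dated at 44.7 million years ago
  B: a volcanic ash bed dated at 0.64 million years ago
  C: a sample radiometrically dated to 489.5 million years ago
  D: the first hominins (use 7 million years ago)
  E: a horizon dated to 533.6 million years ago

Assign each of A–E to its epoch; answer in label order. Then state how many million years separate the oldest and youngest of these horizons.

A — Eocene; B — Pleistocene; C — Furongian; D — Miocene; E — Terreneuvian; span 532.96 million years

Match each age against the start–end ranges in the excerpt: A = 44.7 Ma → Eocene (56–33.9); B = 0.64 Ma → Pleistocene (2.58–0.0117); C = 489.5 Ma → Furongian (497–485.4); D = 7 Ma → Miocene (23.03–5.333); E = 533.6 Ma → Terreneuvian (538.8–521).
The largest age is 533.6 Ma and the smallest is 0.64 Ma; their difference is 532.96 Myr.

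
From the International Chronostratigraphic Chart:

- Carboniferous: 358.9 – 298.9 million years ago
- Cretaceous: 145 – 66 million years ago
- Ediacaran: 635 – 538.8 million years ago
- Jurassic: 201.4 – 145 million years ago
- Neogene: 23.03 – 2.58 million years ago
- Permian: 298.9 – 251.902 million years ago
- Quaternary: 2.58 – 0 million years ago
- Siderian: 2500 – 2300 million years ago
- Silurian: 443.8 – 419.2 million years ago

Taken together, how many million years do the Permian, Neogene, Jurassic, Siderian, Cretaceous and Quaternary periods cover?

405.428 million years

Duration is start − end for each: (298.9 − 251.902) + (23.03 − 2.58) + (201.4 − 145) + (2500 − 2300) + (145 − 66) + (2.58 − 0).
That is 46.998 + 20.45 + 56.4 + 200 + 79 + 2.58, which totals 405.428 million years.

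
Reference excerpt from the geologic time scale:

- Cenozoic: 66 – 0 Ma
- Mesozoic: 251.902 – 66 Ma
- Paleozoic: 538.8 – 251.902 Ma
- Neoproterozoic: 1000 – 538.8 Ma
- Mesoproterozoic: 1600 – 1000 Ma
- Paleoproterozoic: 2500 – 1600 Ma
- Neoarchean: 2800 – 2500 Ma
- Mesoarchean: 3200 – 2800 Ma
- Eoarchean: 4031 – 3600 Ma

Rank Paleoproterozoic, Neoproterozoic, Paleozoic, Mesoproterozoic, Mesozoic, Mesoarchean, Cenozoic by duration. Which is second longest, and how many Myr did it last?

Mesoproterozoic, 600 million years

Durations: Paleoproterozoic 900; Neoproterozoic 461.2; Paleozoic 286.898; Mesoproterozoic 600; Mesozoic 185.902; Mesoarchean 400; Cenozoic 66 Myr.
Sorted longest-first: Paleoproterozoic (900), Mesoproterozoic (600), Neoproterozoic (461.2), Mesoarchean (400), Paleozoic (286.898), Mesozoic (185.902), Cenozoic (66).
The second longest is Mesoproterozoic at 600 Myr.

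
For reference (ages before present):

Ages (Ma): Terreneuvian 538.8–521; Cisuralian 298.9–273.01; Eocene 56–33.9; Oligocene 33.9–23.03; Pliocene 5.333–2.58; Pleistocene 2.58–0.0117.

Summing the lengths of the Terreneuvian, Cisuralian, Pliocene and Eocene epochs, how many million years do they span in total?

68.543 million years

Each duration: Terreneuvian = 17.8; Cisuralian = 25.89; Pliocene = 2.753; Eocene = 22.1.
Sum: 17.8 + 25.89 + 2.753 + 22.1 = 68.543 Myr.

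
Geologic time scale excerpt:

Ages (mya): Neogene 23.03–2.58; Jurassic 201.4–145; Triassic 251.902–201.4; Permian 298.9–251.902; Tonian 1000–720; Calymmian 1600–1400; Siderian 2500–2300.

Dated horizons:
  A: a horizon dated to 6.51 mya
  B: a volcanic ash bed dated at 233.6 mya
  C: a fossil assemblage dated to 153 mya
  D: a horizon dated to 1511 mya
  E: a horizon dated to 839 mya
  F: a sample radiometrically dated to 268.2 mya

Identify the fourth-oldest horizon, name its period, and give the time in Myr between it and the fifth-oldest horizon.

B, in the Triassic; 80.6 million years to C

Sorted oldest-first by Ma: D (1511), E (839), F (268.2), B (233.6), C (153), A (6.51).
The fourth oldest is B at 233.6 Ma, which lies in 251.902–201.4 Ma: the Triassic.
The fifth oldest is C at 153 Ma; separation = |233.6 − 153| = 80.6 Myr.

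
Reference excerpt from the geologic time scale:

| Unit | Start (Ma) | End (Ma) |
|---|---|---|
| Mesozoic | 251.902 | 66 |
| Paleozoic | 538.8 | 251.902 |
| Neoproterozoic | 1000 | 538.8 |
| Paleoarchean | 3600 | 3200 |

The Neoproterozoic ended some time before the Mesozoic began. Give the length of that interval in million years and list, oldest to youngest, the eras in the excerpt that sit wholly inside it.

286.898 million years; Paleozoic

End of Neoproterozoic = 538.8 Ma; start of Mesozoic = 251.902 Ma.
Gap = 538.8 − 251.902 = 286.898 Myr.
Eras wholly inside 538.8–251.902 Ma: Paleozoic (538.8–251.902).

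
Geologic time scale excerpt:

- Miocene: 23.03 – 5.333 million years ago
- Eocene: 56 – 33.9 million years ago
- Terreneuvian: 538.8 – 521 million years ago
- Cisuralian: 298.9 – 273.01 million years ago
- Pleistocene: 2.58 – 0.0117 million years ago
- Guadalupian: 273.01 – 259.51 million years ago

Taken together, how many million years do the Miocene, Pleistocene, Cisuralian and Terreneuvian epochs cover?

Duration is start − end for each: (23.03 − 5.333) + (2.58 − 0.0117) + (298.9 − 273.01) + (538.8 − 521).
That is 17.697 + 2.5683 + 25.89 + 17.8, which totals 63.9553 million years.

63.9553 million years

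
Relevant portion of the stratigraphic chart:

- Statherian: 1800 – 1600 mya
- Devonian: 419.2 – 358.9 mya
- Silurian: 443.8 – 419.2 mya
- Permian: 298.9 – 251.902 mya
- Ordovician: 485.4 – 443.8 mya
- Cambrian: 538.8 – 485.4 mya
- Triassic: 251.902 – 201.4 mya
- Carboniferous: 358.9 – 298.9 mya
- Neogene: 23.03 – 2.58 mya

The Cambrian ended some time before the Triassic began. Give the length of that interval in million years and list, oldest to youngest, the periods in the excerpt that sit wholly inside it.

The Cambrian closes at 485.4 Ma and the Triassic opens at 251.902 Ma, so the interval is 485.4 − 251.902 = 233.498 Myr.
A period fits inside if it starts at or after 485.4 Ma and ends at or before 251.902 Ma; oldest first that gives Ordovician, Silurian, Devonian, Carboniferous, Permian.

233.498 million years; Ordovician, Silurian, Devonian, Carboniferous, Permian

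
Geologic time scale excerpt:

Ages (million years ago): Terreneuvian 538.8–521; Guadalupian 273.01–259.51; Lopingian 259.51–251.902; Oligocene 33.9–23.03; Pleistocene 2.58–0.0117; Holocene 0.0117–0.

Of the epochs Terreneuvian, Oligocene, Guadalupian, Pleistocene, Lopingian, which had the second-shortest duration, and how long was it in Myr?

Start − end for each: Terreneuvian 538.8 − 521 = 17.8; Oligocene 33.9 − 23.03 = 10.87; Guadalupian 273.01 − 259.51 = 13.5; Pleistocene 2.58 − 0.0117 = 2.5683; Lopingian 259.51 − 251.902 = 7.608.
Ranking these from shortest: Pleistocene < Lopingian < Oligocene < Guadalupian < Terreneuvian.
Position 2 in that ranking is Lopingian, which lasted 7.608 Myr.

Lopingian, 7.608 million years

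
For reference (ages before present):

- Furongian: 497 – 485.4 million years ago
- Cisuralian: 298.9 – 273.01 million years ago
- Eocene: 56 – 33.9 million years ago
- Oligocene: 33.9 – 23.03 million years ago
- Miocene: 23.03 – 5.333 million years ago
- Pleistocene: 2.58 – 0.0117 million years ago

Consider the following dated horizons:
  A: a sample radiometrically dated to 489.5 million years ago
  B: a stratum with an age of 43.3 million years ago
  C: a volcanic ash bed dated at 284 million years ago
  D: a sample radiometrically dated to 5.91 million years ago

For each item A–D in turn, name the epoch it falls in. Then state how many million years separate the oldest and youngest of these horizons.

A — Furongian; B — Eocene; C — Cisuralian; D — Miocene; span 483.59 million years

A: 489.5 Ma lies in 497–485.4 Ma, so Furongian.
B: 43.3 Ma lies in 56–33.9 Ma, so Eocene.
C: 284 Ma lies in 298.9–273.01 Ma, so Cisuralian.
D: 5.91 Ma lies in 23.03–5.333 Ma, so Miocene.
Oldest = 489.5 Ma, youngest = 5.91 Ma → span 483.59 Myr.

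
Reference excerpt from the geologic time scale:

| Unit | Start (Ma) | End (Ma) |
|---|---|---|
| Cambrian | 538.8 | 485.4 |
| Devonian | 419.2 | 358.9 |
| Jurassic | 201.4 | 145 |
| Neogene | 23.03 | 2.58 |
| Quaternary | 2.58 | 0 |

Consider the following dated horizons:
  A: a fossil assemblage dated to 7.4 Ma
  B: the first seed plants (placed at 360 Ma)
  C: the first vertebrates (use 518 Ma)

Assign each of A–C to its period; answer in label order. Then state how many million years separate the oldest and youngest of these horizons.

Match each age against the start–end ranges in the excerpt: A = 7.4 Ma → Neogene (23.03–2.58); B = 360 Ma → Devonian (419.2–358.9); C = 518 Ma → Cambrian (538.8–485.4).
The largest age is 518 Ma and the smallest is 7.4 Ma; their difference is 510.6 Myr.

A — Neogene; B — Devonian; C — Cambrian; span 510.6 million years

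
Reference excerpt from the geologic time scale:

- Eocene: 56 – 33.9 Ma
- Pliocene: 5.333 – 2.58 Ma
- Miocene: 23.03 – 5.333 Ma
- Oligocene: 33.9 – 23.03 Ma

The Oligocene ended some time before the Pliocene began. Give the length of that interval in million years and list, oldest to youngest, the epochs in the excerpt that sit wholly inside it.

17.697 million years; Miocene

The Oligocene closes at 23.03 Ma and the Pliocene opens at 5.333 Ma, so the interval is 23.03 − 5.333 = 17.697 Myr.
An epoch fits inside if it starts at or after 23.03 Ma and ends at or before 5.333 Ma; oldest first that gives Miocene.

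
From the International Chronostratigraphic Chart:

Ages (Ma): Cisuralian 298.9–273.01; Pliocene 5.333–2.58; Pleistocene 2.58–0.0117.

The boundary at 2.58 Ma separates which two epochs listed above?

The Pliocene ends at 2.58 Ma and the Pleistocene begins at 2.58 Ma, so they share that boundary.

Pliocene and Pleistocene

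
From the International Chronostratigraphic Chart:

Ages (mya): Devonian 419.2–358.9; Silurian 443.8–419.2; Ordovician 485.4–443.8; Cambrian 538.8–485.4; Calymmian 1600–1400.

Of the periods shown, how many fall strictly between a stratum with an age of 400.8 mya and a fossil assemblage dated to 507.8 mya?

The older date is 507.8 Ma and the younger is 400.8 Ma.
Periods with start < 507.8 and end > 400.8 Ma: Ordovician (485.4–443.8), Silurian (443.8–419.2).
That is 2 complete periods.

2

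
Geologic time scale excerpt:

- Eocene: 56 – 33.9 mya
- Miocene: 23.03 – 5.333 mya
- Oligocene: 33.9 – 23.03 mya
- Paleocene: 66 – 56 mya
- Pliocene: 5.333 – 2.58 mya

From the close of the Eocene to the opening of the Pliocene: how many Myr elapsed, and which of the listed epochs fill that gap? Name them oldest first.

28.567 million years; Oligocene, Miocene

End of Eocene = 33.9 Ma; start of Pliocene = 5.333 Ma.
Gap = 33.9 − 5.333 = 28.567 Myr.
Epochs wholly inside 33.9–5.333 Ma: Oligocene (33.9–23.03), Miocene (23.03–5.333).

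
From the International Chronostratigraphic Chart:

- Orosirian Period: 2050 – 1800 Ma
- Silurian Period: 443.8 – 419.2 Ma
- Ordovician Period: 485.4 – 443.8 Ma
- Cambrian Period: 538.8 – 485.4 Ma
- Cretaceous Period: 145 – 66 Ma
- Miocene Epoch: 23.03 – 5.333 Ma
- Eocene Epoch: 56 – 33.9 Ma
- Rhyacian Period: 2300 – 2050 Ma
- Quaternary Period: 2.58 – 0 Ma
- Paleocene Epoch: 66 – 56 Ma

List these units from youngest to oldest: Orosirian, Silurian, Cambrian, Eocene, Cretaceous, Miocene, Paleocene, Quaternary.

Quaternary, then Miocene, then Eocene, then Paleocene, then Cretaceous, then Silurian, then Cambrian, then Orosirian

The oldest of these is Orosirian (starts 2050 Ma) and the youngest is Quaternary (ends 0 Ma).
In between, by decreasing start age: Cambrian (538.8), Silurian (443.8), Cretaceous (145), Paleocene (66), Eocene (56), Miocene (23.03).
Listing youngest first means reversing that sequence.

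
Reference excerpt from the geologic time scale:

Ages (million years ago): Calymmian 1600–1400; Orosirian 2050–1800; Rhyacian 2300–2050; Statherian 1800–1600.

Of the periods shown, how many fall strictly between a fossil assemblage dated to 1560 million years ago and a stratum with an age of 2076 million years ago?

The older date is 2076 Ma and the younger is 1560 Ma.
Periods with start < 2076 and end > 1560 Ma: Orosirian (2050–1800), Statherian (1800–1600).
That is 2 complete periods.

2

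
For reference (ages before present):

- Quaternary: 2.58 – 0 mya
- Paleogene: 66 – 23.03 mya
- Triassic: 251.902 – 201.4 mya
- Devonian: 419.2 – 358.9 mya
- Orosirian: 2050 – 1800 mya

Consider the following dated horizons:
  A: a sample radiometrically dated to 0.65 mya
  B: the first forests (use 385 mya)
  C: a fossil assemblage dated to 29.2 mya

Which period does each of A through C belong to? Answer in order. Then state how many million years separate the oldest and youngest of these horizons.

A: 0.65 Ma lies in 2.58–0 Ma, so Quaternary.
B: 385 Ma lies in 419.2–358.9 Ma, so Devonian.
C: 29.2 Ma lies in 66–23.03 Ma, so Paleogene.
Oldest = 385 Ma, youngest = 0.65 Ma → span 384.35 Myr.

A — Quaternary; B — Devonian; C — Paleogene; span 384.35 million years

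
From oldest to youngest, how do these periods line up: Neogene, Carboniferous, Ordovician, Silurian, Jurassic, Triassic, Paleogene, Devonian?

Ordovician, then Silurian, then Devonian, then Carboniferous, then Triassic, then Jurassic, then Paleogene, then Neogene

Group by era (each group listed oldest first) — Paleozoic: Ordovician, Silurian, Devonian, Carboniferous; Mesozoic: Triassic, Jurassic; Cenozoic: Paleogene, Neogene. The eras run Paleozoic → Mesozoic → Cenozoic. Concatenating the groups in that era order gives oldest to youngest directly.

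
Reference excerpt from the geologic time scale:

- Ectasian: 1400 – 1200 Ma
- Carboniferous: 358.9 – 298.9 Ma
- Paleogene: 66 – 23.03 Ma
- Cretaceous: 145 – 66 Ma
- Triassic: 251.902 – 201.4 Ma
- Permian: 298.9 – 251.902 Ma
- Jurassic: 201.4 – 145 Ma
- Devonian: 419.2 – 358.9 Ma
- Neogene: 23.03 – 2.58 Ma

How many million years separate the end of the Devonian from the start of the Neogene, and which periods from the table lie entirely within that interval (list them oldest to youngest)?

End of Devonian = 358.9 Ma; start of Neogene = 23.03 Ma.
Gap = 358.9 − 23.03 = 335.87 Myr.
Periods wholly inside 358.9–23.03 Ma: Carboniferous (358.9–298.9), Permian (298.9–251.902), Triassic (251.902–201.4), Jurassic (201.4–145), Cretaceous (145–66), Paleogene (66–23.03).

335.87 million years; Carboniferous, Permian, Triassic, Jurassic, Cretaceous, Paleogene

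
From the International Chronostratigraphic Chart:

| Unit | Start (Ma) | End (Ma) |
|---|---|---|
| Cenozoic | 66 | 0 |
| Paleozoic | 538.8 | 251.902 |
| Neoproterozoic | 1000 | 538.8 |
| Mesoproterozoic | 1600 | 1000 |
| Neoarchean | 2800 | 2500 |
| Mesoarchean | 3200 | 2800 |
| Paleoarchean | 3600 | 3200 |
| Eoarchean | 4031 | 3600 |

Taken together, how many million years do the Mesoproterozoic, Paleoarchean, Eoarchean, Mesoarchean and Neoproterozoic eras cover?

2292.2 million years

Duration is start − end for each: (1600 − 1000) + (3600 − 3200) + (4031 − 3600) + (3200 − 2800) + (1000 − 538.8).
That is 600 + 400 + 431 + 400 + 461.2, which totals 2292.2 million years.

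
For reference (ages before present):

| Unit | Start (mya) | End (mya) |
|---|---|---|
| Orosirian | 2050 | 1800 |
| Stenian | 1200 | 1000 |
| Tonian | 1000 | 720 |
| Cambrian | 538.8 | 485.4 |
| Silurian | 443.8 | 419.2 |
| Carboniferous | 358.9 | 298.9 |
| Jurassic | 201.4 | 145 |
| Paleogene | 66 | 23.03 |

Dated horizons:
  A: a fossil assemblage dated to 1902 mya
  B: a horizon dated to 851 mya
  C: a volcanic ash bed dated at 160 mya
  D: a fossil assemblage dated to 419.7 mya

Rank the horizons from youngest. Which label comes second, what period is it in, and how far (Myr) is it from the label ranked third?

Sorted youngest-first by Ma: C (160), D (419.7), B (851), A (1902).
The second youngest is D at 419.7 Ma, which lies in 443.8–419.2 Ma: the Silurian.
The third youngest is B at 851 Ma; separation = |419.7 − 851| = 431.3 Myr.

D, in the Silurian; 431.3 million years to B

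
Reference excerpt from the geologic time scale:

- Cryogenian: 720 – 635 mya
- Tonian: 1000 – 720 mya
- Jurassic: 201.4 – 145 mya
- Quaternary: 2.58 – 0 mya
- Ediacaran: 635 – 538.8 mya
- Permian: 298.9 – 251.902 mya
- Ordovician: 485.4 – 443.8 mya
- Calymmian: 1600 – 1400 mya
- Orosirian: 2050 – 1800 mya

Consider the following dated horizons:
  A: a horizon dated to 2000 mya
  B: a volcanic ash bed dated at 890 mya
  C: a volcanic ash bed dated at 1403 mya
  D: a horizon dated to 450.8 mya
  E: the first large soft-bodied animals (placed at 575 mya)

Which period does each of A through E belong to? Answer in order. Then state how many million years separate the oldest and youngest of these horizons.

A: 2000 Ma lies in 2050–1800 Ma, so Orosirian.
B: 890 Ma lies in 1000–720 Ma, so Tonian.
C: 1403 Ma lies in 1600–1400 Ma, so Calymmian.
D: 450.8 Ma lies in 485.4–443.8 Ma, so Ordovician.
E: 575 Ma lies in 635–538.8 Ma, so Ediacaran.
Oldest = 2000 Ma, youngest = 450.8 Ma → span 1549.2 Myr.

A — Orosirian; B — Tonian; C — Calymmian; D — Ordovician; E — Ediacaran; span 1549.2 million years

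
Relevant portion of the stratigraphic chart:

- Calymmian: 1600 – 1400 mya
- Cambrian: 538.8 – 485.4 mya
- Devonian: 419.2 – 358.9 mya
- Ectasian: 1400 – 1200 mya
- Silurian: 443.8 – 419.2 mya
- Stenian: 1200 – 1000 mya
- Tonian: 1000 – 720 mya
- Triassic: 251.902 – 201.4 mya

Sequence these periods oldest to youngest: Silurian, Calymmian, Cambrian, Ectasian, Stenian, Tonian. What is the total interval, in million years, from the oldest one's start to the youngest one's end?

Calymmian → Ectasian → Stenian → Tonian → Cambrian → Silurian; total span 1180.8 Myr

From the excerpt: Silurian 443.8–419.2; Calymmian 1600–1400; Cambrian 538.8–485.4; Ectasian 1400–1200; Stenian 1200–1000; Tonian 1000–720 (Ma).
Larger Ma is earlier, so the oldest is Calymmian and the youngest is Silurian; oldest to youngest: Calymmian, Ectasian, Stenian, Tonian, Cambrian, Silurian.
Oldest start 1600 minus youngest end 419.2 gives 1180.8 Myr overall.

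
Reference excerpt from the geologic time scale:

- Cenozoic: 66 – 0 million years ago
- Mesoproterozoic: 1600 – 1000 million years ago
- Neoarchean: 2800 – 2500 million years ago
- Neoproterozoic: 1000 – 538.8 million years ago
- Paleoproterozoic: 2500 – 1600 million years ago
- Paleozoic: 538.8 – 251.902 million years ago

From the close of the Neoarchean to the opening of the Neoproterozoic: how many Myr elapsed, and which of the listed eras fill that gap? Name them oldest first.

End of Neoarchean = 2500 Ma; start of Neoproterozoic = 1000 Ma.
Gap = 2500 − 1000 = 1500 Myr.
Eras wholly inside 2500–1000 Ma: Paleoproterozoic (2500–1600), Mesoproterozoic (1600–1000).

1500 million years; Paleoproterozoic, Mesoproterozoic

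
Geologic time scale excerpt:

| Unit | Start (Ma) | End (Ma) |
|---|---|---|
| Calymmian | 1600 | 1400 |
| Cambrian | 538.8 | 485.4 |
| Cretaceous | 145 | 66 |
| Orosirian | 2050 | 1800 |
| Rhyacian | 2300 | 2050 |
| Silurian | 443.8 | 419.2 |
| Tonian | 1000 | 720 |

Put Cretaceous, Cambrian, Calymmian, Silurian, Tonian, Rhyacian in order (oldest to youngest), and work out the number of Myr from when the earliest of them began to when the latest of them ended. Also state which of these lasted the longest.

Start ages (Ma): Rhyacian 2300, Calymmian 1600, Tonian 1000, Cambrian 538.8, Silurian 443.8, Cretaceous 145.
Ordered oldest to youngest: Rhyacian, Calymmian, Tonian, Cambrian, Silurian, Cretaceous.
Span = 2300 − 66 = 2234 Myr.
Durations: Cretaceous 79, Silurian 24.6, Calymmian 200, Rhyacian 250, Tonian 280, Cambrian 53.4 → longest is Tonian (280 Myr).

Rhyacian → Calymmian → Tonian → Cambrian → Silurian → Cretaceous; total span 2234 Myr; longest is Tonian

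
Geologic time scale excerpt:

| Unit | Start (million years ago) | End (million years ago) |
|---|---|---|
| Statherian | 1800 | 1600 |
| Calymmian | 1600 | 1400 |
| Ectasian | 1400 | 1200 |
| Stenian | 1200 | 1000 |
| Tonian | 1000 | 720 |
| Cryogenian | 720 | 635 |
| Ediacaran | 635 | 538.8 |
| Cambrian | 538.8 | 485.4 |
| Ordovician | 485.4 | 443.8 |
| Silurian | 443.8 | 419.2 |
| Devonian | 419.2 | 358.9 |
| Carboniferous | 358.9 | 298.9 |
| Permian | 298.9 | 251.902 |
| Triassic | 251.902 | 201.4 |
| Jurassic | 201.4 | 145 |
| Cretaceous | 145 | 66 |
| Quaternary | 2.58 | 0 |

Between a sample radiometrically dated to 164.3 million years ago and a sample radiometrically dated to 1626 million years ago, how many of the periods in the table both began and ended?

13

The older date is 1626 Ma and the younger is 164.3 Ma.
Periods with start < 1626 and end > 164.3 Ma: Calymmian (1600–1400), Ectasian (1400–1200), Stenian (1200–1000), Tonian (1000–720), Cryogenian (720–635), Ediacaran (635–538.8), Cambrian (538.8–485.4), Ordovician (485.4–443.8), Silurian (443.8–419.2), Devonian (419.2–358.9), Carboniferous (358.9–298.9), Permian (298.9–251.902), Triassic (251.902–201.4).
That is 13 complete periods.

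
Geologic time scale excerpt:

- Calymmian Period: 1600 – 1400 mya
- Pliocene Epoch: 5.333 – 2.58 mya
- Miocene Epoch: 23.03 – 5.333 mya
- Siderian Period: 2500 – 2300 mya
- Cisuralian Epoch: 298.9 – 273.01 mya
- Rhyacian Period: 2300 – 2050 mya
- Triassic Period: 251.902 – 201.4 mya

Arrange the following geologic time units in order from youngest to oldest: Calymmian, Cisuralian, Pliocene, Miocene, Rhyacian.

Sorting by start age (ascending Ma, since larger Ma = older): Pliocene start 5.333, Miocene start 23.03, Cisuralian start 298.9, Calymmian start 1600, Rhyacian start 2300.

Pliocene, Miocene, Cisuralian, Calymmian, Rhyacian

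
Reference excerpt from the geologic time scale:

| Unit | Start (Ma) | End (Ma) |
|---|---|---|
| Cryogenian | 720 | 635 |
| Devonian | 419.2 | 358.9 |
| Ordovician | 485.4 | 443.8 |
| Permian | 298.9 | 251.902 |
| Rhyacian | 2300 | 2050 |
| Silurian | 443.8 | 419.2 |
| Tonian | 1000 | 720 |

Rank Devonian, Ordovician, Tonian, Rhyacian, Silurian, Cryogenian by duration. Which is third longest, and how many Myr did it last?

Cryogenian, 85 million years

Durations: Devonian 60.3; Ordovician 41.6; Tonian 280; Rhyacian 250; Silurian 24.6; Cryogenian 85 Myr.
Sorted longest-first: Tonian (280), Rhyacian (250), Cryogenian (85), Devonian (60.3), Ordovician (41.6), Silurian (24.6).
The third longest is Cryogenian at 85 Myr.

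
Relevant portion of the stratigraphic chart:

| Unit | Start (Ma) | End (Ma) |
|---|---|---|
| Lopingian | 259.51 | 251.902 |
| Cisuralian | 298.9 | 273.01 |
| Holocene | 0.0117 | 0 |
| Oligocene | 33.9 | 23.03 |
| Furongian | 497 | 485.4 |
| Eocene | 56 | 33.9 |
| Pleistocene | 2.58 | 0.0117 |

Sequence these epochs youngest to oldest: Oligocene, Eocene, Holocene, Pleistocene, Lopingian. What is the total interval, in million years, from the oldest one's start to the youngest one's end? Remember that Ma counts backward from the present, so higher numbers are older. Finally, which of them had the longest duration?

Holocene, Pleistocene, Oligocene, Eocene, Lopingian; total span 259.51 Myr; longest is Eocene

Start ages (Ma): Lopingian 259.51, Eocene 56, Oligocene 33.9, Pleistocene 2.58, Holocene 0.0117.
Ordered youngest to oldest: Holocene, Pleistocene, Oligocene, Eocene, Lopingian.
Span = 259.51 − 0 = 259.51 Myr.
Durations: Pleistocene 2.5683, Holocene 0.0117, Lopingian 7.608, Eocene 22.1, Oligocene 10.87 → longest is Eocene (22.1 Myr).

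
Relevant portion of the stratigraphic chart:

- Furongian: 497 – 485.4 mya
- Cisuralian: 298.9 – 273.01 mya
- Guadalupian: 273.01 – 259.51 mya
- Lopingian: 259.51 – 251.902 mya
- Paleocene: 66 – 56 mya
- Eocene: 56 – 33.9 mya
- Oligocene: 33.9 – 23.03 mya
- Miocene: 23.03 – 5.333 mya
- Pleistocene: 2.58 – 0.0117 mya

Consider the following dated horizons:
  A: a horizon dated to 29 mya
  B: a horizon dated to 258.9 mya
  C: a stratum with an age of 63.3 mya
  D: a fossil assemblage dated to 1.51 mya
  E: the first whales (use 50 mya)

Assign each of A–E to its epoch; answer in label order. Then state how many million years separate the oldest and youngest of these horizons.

A — Oligocene; B — Lopingian; C — Paleocene; D — Pleistocene; E — Eocene; span 257.39 million years

Match each age against the start–end ranges in the excerpt: A = 29 Ma → Oligocene (33.9–23.03); B = 258.9 Ma → Lopingian (259.51–251.902); C = 63.3 Ma → Paleocene (66–56); D = 1.51 Ma → Pleistocene (2.58–0.0117); E = 50 Ma → Eocene (56–33.9).
The largest age is 258.9 Ma and the smallest is 1.51 Ma; their difference is 257.39 Myr.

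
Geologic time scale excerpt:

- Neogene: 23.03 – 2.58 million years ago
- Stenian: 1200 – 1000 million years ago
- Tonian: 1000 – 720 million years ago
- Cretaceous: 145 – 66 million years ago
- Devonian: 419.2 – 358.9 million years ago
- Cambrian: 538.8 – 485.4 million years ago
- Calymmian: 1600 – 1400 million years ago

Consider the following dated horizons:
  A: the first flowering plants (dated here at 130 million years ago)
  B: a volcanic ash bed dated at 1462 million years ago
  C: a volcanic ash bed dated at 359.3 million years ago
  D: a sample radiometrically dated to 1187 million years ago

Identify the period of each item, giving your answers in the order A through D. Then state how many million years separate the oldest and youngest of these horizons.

Match each age against the start–end ranges in the excerpt: A = 130 Ma → Cretaceous (145–66); B = 1462 Ma → Calymmian (1600–1400); C = 359.3 Ma → Devonian (419.2–358.9); D = 1187 Ma → Stenian (1200–1000).
The largest age is 1462 Ma and the smallest is 130 Ma; their difference is 1332 Myr.

A — Cretaceous; B — Calymmian; C — Devonian; D — Stenian; span 1332 million years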